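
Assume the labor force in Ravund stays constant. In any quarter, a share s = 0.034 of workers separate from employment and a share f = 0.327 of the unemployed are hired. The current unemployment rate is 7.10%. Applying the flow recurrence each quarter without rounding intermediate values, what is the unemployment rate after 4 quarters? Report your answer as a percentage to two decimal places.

Unemployment rate after four quarters ≈ 9.03%.

With a fixed labor force, u_{t+1} = u_t + s·(1−u_t) − f·u_t = u_t·(1−s−f) + s.
Here 1−s−f = 0.639 and s = 0.034.
u_1 = 0.071000 × 0.639 + 0.034 = 0.079369.
u_2 = 0.079369 × 0.639 + 0.034 = 0.084717.
u_3 = 0.084717 × 0.639 + 0.034 = 0.088134.
u_4 = 0.088134 × 0.639 + 0.034 = 0.090318.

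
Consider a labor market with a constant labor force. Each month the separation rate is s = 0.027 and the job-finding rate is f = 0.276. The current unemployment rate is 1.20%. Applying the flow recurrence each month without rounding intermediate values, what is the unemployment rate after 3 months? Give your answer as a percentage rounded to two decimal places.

With a fixed labor force, u_{t+1} = u_t + s·(1−u_t) − f·u_t = u_t·(1−s−f) + s.
Here 1−s−f = 0.697 and s = 0.027.
u_1 = 0.012000 × 0.697 + 0.027 = 0.035364.
u_2 = 0.035364 × 0.697 + 0.027 = 0.051649.
u_3 = 0.051649 × 0.697 + 0.027 = 0.062999.

Unemployment rate after three months ≈ 6.30%.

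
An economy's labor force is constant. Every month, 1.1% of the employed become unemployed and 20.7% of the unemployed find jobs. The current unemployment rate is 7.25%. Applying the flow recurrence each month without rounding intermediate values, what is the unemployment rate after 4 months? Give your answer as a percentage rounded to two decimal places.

With a fixed labor force, u_{t+1} = u_t + s·(1−u_t) − f·u_t = u_t·(1−s−f) + s.
Here 1−s−f = 0.782 and s = 0.011.
u_1 = 0.072500 × 0.782 + 0.011 = 0.067695.
u_2 = 0.067695 × 0.782 + 0.011 = 0.063937.
u_3 = 0.063937 × 0.782 + 0.011 = 0.060999.
u_4 = 0.060999 × 0.782 + 0.011 = 0.058701.

Unemployment rate after four months ≈ 5.87%.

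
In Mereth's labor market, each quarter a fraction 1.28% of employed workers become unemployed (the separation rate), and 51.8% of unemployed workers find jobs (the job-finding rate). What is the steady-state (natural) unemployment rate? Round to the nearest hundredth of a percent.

At steady state the flows balance: s·E = f·U, so U/(E+U) = s/(s+f).
u* = 1.28 / (1.28 + 51.8) = 1.28 / 53.08 = 2.41%.

Steady-state unemployment rate ≈ 2.41%.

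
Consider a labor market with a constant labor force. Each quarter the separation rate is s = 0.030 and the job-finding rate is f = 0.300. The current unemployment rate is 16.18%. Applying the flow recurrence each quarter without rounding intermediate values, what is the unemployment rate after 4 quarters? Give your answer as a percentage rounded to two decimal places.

Unemployment rate after four quarters ≈ 10.52%.

With a fixed labor force, u_{t+1} = u_t + s·(1−u_t) − f·u_t = u_t·(1−s−f) + s.
Here 1−s−f = 0.670 and s = 0.030.
u_1 = 0.161800 × 0.670 + 0.030 = 0.138406.
u_2 = 0.138406 × 0.670 + 0.030 = 0.122732.
u_3 = 0.122732 × 0.670 + 0.030 = 0.112230.
u_4 = 0.112230 × 0.670 + 0.030 = 0.105194.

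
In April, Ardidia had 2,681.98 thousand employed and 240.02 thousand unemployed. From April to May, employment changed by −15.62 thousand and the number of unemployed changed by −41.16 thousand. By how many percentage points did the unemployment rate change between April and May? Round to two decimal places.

The unemployment rate changed by −1.27 percentage points.

April: labor force = 2,681.98 + 240.02 = 2,922.00; u = 240.02/2,922.00 = 8.21%.
May: labor force = 2,666.36 + 198.86 = 2,865.22; u = 198.86/2,865.22 = 6.94%.
Change = 6.94% − 8.21% = −1.27 pp.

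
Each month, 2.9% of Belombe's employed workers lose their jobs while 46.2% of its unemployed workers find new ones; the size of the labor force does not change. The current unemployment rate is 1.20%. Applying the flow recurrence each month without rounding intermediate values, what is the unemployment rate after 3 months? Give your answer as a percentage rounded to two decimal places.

Unemployment rate after three months ≈ 5.29%.

With a fixed labor force, u_{t+1} = u_t + s·(1−u_t) − f·u_t = u_t·(1−s−f) + s.
Here 1−s−f = 0.509 and s = 0.029.
u_1 = 0.012000 × 0.509 + 0.029 = 0.035108.
u_2 = 0.035108 × 0.509 + 0.029 = 0.046870.
u_3 = 0.046870 × 0.509 + 0.029 = 0.052857.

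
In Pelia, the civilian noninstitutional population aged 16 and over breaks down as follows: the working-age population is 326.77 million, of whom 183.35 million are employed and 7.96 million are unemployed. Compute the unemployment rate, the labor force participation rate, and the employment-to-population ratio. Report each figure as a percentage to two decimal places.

Labor force = employed + unemployed = 183.35 + 7.96 = 191.31 million.
Unemployment rate = 7.96 / 191.31 = 4.16%.
Labor force participation rate = 191.31 / 326.77 = 58.55%.
Employment-population ratio = 183.35 / 326.77 = 56.11%.

Unemployment rate ≈ 4.16%; labor force participation rate ≈ 58.55%; employment-population ratio ≈ 56.11%.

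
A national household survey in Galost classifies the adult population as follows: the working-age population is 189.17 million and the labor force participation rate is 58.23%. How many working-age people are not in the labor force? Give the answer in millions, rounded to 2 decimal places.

Share not in the labor force = 1 − 0.5823 = 0.4177.
Not in labor force = 0.4177 × 189.17 ≈ 79.02 million.

About 79.02 million are not in the labor force.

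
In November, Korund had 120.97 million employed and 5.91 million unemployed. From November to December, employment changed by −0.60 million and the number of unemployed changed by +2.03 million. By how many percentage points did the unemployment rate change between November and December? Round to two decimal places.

November: labor force = 120.97 + 5.91 = 126.88; u = 5.91/126.88 = 4.66%.
December: labor force = 120.37 + 7.94 = 128.31; u = 7.94/128.31 = 6.19%.
Change = 6.19% − 4.66% = +1.53 pp.

The unemployment rate changed by +1.53 percentage points.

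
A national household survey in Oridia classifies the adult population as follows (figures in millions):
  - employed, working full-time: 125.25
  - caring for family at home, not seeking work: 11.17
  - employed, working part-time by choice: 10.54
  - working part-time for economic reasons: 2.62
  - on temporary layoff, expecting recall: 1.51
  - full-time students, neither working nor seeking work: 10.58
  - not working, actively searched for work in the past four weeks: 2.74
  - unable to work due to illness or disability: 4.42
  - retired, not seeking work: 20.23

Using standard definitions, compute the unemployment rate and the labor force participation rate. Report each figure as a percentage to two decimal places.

Employed = 125.25 + 10.54 + 2.62 = 138.41 million (anyone who worked, including part-time for economic reasons, counts as employed).
Unemployed = 1.51 + 2.74 = 4.25 million (jobless and actively searching, or on temporary layoff).
Labor force = 138.41 + 4.25 = 142.66 million.
Not in labor force = 11.17 + 10.58 + 4.42 + 20.23 = 46.40 million (those not working and not actively searching are outside the labor force).
Civilian working-age population = 142.66 + 46.40 = 189.06 million.
Unemployment rate = 4.25 / 142.66 = 2.98%.
Labor force participation rate = 142.66 / 189.06 = 75.46%.

Unemployment rate ≈ 2.98%; labor force participation rate ≈ 75.46%.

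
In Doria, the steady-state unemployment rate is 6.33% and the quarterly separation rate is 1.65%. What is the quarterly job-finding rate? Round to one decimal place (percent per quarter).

Job-finding rate ≈ 24.4% per quarter.

From u* = s/(s+f): f = s·(1−u)/u.
f = 1.65 × (1 − 0.0633) / 0.0633 = 1.5456 / 0.0633 ≈ 24.4% per quarter.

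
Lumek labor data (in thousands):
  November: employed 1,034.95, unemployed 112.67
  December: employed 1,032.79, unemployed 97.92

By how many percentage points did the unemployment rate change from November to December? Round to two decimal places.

November: labor force = 1,034.95 + 112.67 = 1,147.62; u = 112.67/1,147.62 = 9.82%.
December: labor force = 1,032.79 + 97.92 = 1,130.71; u = 97.92/1,130.71 = 8.66%.
Change = 8.66% − 9.82% = −1.16 pp.

The unemployment rate changed by −1.16 percentage points.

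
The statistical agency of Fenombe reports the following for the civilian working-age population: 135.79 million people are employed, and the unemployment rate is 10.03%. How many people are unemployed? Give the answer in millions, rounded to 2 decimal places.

Let U be the number unemployed. The labor force is E + U, and U/(E+U) = 0.1003.
So U = 0.1003 × 135.79 / (1 − 0.1003) = 13.6197 / 0.8997 ≈ 15.14 million.

About 15.14 million are unemployed.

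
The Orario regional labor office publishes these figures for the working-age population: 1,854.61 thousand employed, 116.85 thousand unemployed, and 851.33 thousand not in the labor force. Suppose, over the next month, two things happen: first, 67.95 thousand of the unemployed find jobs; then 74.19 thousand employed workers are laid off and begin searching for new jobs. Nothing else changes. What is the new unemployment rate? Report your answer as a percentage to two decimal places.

New unemployment rate ≈ 6.24%.

Initially, labor force = 1,854.61 + 116.85 = 1,971.46 thousand, so u = 116.85/1,971.46 = 5.93%.
After the first change, unemployed falls and employed rises by 67.95; labor force unchanged → E = 1,922.56, U = 48.90, labor force = 1,971.46 thousand.
After the second change, employed falls and unemployed rises by 74.19; labor force unchanged → E = 1,848.37, U = 123.09, labor force = 1,971.46 thousand.
New unemployment rate = 123.09 / 1,971.46 = 6.24%.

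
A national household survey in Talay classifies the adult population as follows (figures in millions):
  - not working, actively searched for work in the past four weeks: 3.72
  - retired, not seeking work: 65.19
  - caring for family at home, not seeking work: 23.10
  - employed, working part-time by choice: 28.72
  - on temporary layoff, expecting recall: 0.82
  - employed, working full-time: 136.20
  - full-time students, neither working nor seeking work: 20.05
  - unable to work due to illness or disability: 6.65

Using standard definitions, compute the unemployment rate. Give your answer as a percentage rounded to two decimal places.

Unemployment rate ≈ 2.68%.

Employed = 28.72 + 136.20 = 164.92 million.
Unemployed = 3.72 + 0.82 = 4.54 million (jobless and actively searching, or on temporary layoff).
Labor force = 164.92 + 4.54 = 169.46 million.
Unemployment rate = 4.54 / 169.46 = 2.68%.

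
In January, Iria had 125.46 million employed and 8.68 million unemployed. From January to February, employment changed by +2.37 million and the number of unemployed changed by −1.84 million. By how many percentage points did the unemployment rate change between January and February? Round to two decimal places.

The unemployment rate changed by −1.39 percentage points.

January: labor force = 125.46 + 8.68 = 134.14; u = 8.68/134.14 = 6.47%.
February: labor force = 127.83 + 6.84 = 134.67; u = 6.84/134.67 = 5.08%.
Change = 5.08% − 6.47% = −1.39 pp.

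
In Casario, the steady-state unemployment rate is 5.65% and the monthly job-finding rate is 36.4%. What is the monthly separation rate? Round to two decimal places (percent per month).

Separation rate ≈ 2.18% per month.

From u* = s/(s+f): s = u·f/(1−u).
s = 0.0565 × 36.4 / (1 − 0.0565) = 2.0566 / 0.9435 ≈ 2.18% per month.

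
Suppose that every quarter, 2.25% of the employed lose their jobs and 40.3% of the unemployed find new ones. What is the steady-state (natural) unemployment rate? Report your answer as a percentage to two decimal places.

At steady state the flows balance: s·E = f·U, so U/(E+U) = s/(s+f).
u* = 2.25 / (2.25 + 40.3) = 2.25 / 42.55 = 5.29%.

Steady-state unemployment rate ≈ 5.29%.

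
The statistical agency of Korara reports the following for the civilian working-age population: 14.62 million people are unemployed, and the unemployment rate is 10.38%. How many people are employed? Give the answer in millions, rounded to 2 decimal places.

About 126.23 million are employed.

Labor force = U / u = 14.62 / 0.1038 ≈ 140.85 million.
Employed = labor force − unemployed = 140.85 − 14.62 = 126.23 million.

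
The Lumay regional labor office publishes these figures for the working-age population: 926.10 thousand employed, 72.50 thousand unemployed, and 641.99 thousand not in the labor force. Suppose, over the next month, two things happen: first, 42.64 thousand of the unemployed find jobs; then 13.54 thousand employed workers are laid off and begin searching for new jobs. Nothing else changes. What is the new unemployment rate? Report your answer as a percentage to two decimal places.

New unemployment rate ≈ 4.35%.

Initially, labor force = 926.10 + 72.50 = 998.60 thousand, so u = 72.50/998.60 = 7.26%.
After the first change, unemployed falls and employed rises by 42.64; labor force unchanged → E = 968.74, U = 29.86, labor force = 998.60 thousand.
After the second change, employed falls and unemployed rises by 13.54; labor force unchanged → E = 955.20, U = 43.40, labor force = 998.60 thousand.
New unemployment rate = 43.40 / 998.60 = 4.35%.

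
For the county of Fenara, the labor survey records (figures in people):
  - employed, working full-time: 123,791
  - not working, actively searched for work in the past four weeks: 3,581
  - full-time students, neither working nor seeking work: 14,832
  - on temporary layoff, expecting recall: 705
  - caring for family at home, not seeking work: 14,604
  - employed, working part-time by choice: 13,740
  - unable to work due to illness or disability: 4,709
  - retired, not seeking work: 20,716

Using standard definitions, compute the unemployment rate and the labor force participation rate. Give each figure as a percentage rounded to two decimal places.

Unemployment rate ≈ 3.02%; labor force participation rate ≈ 72.11%.

Employed = 123,791 + 13,740 = 137,531.
Unemployed = 3,581 + 705 = 4,286 (jobless and actively searching, or on temporary layoff).
Labor force = 137,531 + 4,286 = 141,817.
Not in labor force = 14,832 + 14,604 + 4,709 + 20,716 = 54,861 (those not working and not actively searching are outside the labor force).
Civilian working-age population = 141,817 + 54,861 = 196,678.
Unemployment rate = 4,286 / 141,817 = 3.02%.
Labor force participation rate = 141,817 / 196,678 = 72.11%.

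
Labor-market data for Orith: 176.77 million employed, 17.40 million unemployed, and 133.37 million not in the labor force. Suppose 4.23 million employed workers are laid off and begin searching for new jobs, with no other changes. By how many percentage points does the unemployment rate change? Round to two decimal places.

Initially, labor force = 176.77 + 17.40 = 194.17 million, so u = 17.40/194.17 = 8.96%.
After the change, employed falls and unemployed rises by 4.23; labor force unchanged → E = 172.54, U = 21.63, labor force = 194.17 million.
New unemployment rate = 21.63 / 194.17 = 11.14%.
Change = 11.14% − 8.96% = +2.18 percentage points.

The unemployment rate changes by +2.18 percentage points.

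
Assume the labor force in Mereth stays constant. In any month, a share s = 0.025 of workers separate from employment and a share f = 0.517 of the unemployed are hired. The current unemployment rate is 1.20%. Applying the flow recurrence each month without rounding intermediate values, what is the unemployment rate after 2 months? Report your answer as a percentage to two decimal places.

Unemployment rate after two months ≈ 3.90%.

With a fixed labor force, u_{t+1} = u_t + s·(1−u_t) − f·u_t = u_t·(1−s−f) + s.
Here 1−s−f = 0.458 and s = 0.025.
u_1 = 0.012000 × 0.458 + 0.025 = 0.030496.
u_2 = 0.030496 × 0.458 + 0.025 = 0.038967.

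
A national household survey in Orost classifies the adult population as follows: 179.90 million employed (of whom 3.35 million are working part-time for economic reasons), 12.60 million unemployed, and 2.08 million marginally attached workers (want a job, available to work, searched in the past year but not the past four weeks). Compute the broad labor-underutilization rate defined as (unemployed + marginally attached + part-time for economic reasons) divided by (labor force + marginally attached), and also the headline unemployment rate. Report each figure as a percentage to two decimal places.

Labor force = 179.90 + 12.60 = 192.50 million.
Numerator = 12.60 + 2.08 + 3.35 = 18.03 million.
Denominator = 192.50 + 2.08 = 194.58 million.
Broad rate = 18.03 / 194.58 = 9.27%.
Headline unemployment rate = 12.60 / 192.50 = 6.55%.

Broad underutilization rate ≈ 9.27%; headline unemployment rate ≈ 6.55%.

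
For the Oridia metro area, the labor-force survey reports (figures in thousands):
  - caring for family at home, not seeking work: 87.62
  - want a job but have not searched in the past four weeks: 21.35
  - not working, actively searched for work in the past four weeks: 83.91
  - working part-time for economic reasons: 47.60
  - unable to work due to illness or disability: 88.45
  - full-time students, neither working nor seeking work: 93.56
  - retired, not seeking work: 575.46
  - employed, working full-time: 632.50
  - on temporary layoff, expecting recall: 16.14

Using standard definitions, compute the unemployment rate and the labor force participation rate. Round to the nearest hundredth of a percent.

Unemployment rate ≈ 12.82%; labor force participation rate ≈ 47.38%.

Employed = 47.60 + 632.50 = 680.10 thousand (anyone who worked, including part-time for economic reasons, counts as employed).
Unemployed = 83.91 + 16.14 = 100.05 thousand (jobless and actively searching, or on temporary layoff).
Labor force = 680.10 + 100.05 = 780.15 thousand.
Not in labor force = 87.62 + 21.35 + 88.45 + 93.56 + 575.46 = 866.44 thousand (those not working and not actively searching are outside the labor force — including those who want a job but have given up searching).
Civilian working-age population = 780.15 + 866.44 = 1,646.59 thousand.
Unemployment rate = 100.05 / 780.15 = 12.82%.
Labor force participation rate = 780.15 / 1,646.59 = 47.38%.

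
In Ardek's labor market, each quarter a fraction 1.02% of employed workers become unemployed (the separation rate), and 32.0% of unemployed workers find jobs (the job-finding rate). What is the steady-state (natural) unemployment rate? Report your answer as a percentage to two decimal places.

Steady-state unemployment rate ≈ 3.09%.

At steady state the flows balance: s·E = f·U, so U/(E+U) = s/(s+f).
u* = 1.02 / (1.02 + 32.0) = 1.02 / 33.02 = 3.09%.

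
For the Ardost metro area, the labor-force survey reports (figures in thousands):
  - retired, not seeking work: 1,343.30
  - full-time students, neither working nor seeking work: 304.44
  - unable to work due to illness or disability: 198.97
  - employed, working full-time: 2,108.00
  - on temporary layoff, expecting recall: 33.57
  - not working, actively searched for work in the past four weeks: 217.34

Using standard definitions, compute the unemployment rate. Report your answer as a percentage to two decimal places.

Unemployment rate ≈ 10.64%.

Employed = 2,108.00 thousand.
Unemployed = 33.57 + 217.34 = 250.91 thousand (jobless and actively searching, or on temporary layoff).
Labor force = 2,108.00 + 250.91 = 2,358.91 thousand.
Unemployment rate = 250.91 / 2,358.91 = 10.64%.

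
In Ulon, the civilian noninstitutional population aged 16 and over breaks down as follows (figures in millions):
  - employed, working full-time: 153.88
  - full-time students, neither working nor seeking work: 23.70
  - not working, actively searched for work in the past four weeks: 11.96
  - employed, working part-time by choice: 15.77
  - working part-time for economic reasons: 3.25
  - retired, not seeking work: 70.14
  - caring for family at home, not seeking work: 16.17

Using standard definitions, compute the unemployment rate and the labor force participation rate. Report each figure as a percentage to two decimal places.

Unemployment rate ≈ 6.47%; labor force participation rate ≈ 62.69%.

Employed = 153.88 + 15.77 + 3.25 = 172.90 million (anyone who worked, including part-time for economic reasons, counts as employed).
Unemployed = 11.96 million.
Labor force = 172.90 + 11.96 = 184.86 million.
Not in labor force = 23.70 + 70.14 + 16.17 = 110.01 million (those not working and not actively searching are outside the labor force).
Civilian working-age population = 184.86 + 110.01 = 294.87 million.
Unemployment rate = 11.96 / 184.86 = 6.47%.
Labor force participation rate = 184.86 / 294.87 = 62.69%.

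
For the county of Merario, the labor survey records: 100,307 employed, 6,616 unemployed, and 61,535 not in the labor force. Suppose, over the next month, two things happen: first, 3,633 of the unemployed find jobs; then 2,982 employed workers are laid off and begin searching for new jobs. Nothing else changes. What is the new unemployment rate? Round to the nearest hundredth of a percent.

New unemployment rate ≈ 5.58%.

Initially, labor force = 100,307 + 6,616 = 106,923, so u = 6,616/106,923 = 6.19%.
After the first change, unemployed falls and employed rises by 3,633; labor force unchanged → E = 103,940, U = 2,983, labor force = 106,923.
After the second change, employed falls and unemployed rises by 2,982; labor force unchanged → E = 100,958, U = 5,965, labor force = 106,923.
New unemployment rate = 5,965 / 106,923 = 5.58%.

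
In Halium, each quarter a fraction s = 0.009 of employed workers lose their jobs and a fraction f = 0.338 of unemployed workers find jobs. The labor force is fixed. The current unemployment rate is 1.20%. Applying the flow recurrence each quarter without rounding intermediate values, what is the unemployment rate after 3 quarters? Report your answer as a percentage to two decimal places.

Unemployment rate after three quarters ≈ 2.21%.

With a fixed labor force, u_{t+1} = u_t + s·(1−u_t) − f·u_t = u_t·(1−s−f) + s.
Here 1−s−f = 0.653 and s = 0.009.
u_1 = 0.012000 × 0.653 + 0.009 = 0.016836.
u_2 = 0.016836 × 0.653 + 0.009 = 0.019994.
u_3 = 0.019994 × 0.653 + 0.009 = 0.022056.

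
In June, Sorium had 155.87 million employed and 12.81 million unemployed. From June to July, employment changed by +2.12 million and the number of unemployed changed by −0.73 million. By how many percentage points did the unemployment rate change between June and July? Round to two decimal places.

June: labor force = 155.87 + 12.81 = 168.68; u = 12.81/168.68 = 7.59%.
July: labor force = 157.99 + 12.08 = 170.07; u = 12.08/170.07 = 7.10%.
Change = 7.10% − 7.59% = −0.49 pp.

The unemployment rate changed by −0.49 percentage points.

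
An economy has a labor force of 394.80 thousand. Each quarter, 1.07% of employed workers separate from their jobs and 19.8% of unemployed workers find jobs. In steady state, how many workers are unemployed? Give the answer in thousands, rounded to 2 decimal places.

About 20.24 thousand are unemployed in steady state.

Steady-state unemployment rate u* = s/(s+f) = 1.07/(1.07+19.8) = 0.051270.
Unemployed = u* × labor force = 0.051270 × 394.80 ≈ 20.24 thousand.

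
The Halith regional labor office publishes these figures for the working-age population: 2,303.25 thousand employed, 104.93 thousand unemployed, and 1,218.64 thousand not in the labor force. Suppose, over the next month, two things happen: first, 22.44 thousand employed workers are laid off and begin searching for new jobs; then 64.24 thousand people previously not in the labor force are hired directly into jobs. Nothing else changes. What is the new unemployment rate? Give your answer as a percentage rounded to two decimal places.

Initially, labor force = 2,303.25 + 104.93 = 2,408.18 thousand, so u = 104.93/2,408.18 = 4.36%.
After the first change, employed falls and unemployed rises by 22.44; labor force unchanged → E = 2,280.81, U = 127.37, labor force = 2,408.18 thousand.
After the second change, employed and labor force both rise by 64.24; unemployed unchanged → E = 2,345.05, U = 127.37, labor force = 2,472.42 thousand.
New unemployment rate = 127.37 / 2,472.42 = 5.15%.

New unemployment rate ≈ 5.15%.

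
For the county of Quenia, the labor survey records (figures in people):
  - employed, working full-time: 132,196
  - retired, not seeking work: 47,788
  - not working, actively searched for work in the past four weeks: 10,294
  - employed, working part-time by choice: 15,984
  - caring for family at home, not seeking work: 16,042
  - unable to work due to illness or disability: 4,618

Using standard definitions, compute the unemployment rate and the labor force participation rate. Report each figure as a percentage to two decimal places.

Employed = 132,196 + 15,984 = 148,180.
Unemployed = 10,294.
Labor force = 148,180 + 10,294 = 158,474.
Not in labor force = 47,788 + 16,042 + 4,618 = 68,448 (those not working and not actively searching are outside the labor force).
Civilian working-age population = 158,474 + 68,448 = 226,922.
Unemployment rate = 10,294 / 158,474 = 6.50%.
Labor force participation rate = 158,474 / 226,922 = 69.84%.

Unemployment rate ≈ 6.50%; labor force participation rate ≈ 69.84%.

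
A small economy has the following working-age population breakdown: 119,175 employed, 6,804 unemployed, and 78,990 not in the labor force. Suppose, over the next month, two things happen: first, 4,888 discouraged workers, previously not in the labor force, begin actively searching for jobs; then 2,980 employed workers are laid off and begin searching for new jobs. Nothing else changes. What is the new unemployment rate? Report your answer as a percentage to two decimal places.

Initially, labor force = 119,175 + 6,804 = 125,979, so u = 6,804/125,979 = 5.40%.
After the first change, unemployed and labor force both rise by 4,888 → E = 119,175, U = 11,692, labor force = 130,867.
After the second change, employed falls and unemployed rises by 2,980; labor force unchanged → E = 116,195, U = 14,672, labor force = 130,867.
New unemployment rate = 14,672 / 130,867 = 11.21%.

New unemployment rate ≈ 11.21%.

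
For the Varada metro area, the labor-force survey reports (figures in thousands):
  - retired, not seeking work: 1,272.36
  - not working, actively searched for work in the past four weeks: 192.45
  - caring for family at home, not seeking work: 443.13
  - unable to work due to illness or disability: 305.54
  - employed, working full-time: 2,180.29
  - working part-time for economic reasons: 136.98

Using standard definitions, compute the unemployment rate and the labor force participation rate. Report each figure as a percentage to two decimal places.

Unemployment rate ≈ 7.67%; labor force participation rate ≈ 55.39%.

Employed = 2,180.29 + 136.98 = 2,317.27 thousand (anyone who worked, including part-time for economic reasons, counts as employed).
Unemployed = 192.45 thousand.
Labor force = 2,317.27 + 192.45 = 2,509.72 thousand.
Not in labor force = 1,272.36 + 443.13 + 305.54 = 2,021.03 thousand (those not working and not actively searching are outside the labor force).
Civilian working-age population = 2,509.72 + 2,021.03 = 4,530.75 thousand.
Unemployment rate = 192.45 / 2,509.72 = 7.67%.
Labor force participation rate = 2,509.72 / 4,530.75 = 55.39%.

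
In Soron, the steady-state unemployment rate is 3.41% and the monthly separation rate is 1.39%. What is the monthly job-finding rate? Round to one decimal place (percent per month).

From u* = s/(s+f): f = s·(1−u)/u.
f = 1.39 × (1 − 0.0341) / 0.0341 = 1.3426 / 0.0341 ≈ 39.4% per month.

Job-finding rate ≈ 39.4% per month.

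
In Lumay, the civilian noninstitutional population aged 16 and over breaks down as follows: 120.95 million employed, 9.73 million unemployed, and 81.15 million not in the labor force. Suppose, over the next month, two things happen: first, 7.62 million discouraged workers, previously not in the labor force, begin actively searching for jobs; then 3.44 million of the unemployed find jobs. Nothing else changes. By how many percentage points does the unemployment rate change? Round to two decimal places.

Initially, labor force = 120.95 + 9.73 = 130.68 million, so u = 9.73/130.68 = 7.45%.
After the first change, unemployed and labor force both rise by 7.62 → E = 120.95, U = 17.35, labor force = 138.30 million.
After the second change, unemployed falls and employed rises by 3.44; labor force unchanged → E = 124.39, U = 13.91, labor force = 138.30 million.
New unemployment rate = 13.91 / 138.30 = 10.06%.
Change = 10.06% − 7.45% = +2.61 percentage points.

The unemployment rate changes by +2.61 percentage points.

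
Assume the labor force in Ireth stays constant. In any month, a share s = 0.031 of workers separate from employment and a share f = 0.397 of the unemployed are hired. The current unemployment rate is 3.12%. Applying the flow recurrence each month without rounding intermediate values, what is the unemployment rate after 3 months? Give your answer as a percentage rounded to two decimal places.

With a fixed labor force, u_{t+1} = u_t + s·(1−u_t) − f·u_t = u_t·(1−s−f) + s.
Here 1−s−f = 0.572 and s = 0.031.
u_1 = 0.031200 × 0.572 + 0.031 = 0.048846.
u_2 = 0.048846 × 0.572 + 0.031 = 0.058940.
u_3 = 0.058940 × 0.572 + 0.031 = 0.064714.

Unemployment rate after three months ≈ 6.47%.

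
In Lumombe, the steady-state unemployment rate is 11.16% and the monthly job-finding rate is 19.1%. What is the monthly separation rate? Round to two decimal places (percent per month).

From u* = s/(s+f): s = u·f/(1−u).
s = 0.1116 × 19.1 / (1 − 0.1116) = 2.1316 / 0.8884 ≈ 2.40% per month.

Separation rate ≈ 2.40% per month.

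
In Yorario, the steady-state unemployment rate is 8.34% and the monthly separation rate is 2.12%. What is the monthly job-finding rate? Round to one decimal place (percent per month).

From u* = s/(s+f): f = s·(1−u)/u.
f = 2.12 × (1 − 0.0834) / 0.0834 = 1.9432 / 0.0834 ≈ 23.3% per month.

Job-finding rate ≈ 23.3% per month.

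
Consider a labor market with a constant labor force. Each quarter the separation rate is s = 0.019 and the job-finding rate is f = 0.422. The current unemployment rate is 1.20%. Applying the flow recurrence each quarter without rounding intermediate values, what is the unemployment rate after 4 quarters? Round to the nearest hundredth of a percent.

Unemployment rate after four quarters ≈ 4.00%.

With a fixed labor force, u_{t+1} = u_t + s·(1−u_t) − f·u_t = u_t·(1−s−f) + s.
Here 1−s−f = 0.559 and s = 0.019.
u_1 = 0.012000 × 0.559 + 0.019 = 0.025708.
u_2 = 0.025708 × 0.559 + 0.019 = 0.033371.
u_3 = 0.033371 × 0.559 + 0.019 = 0.037654.
u_4 = 0.037654 × 0.559 + 0.019 = 0.040049.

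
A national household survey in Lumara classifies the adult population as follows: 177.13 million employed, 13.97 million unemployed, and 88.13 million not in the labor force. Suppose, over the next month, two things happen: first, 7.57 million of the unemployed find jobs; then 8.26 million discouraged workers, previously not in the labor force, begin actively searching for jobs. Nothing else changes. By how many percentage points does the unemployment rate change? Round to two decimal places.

Initially, labor force = 177.13 + 13.97 = 191.10 million, so u = 13.97/191.10 = 7.31%.
After the first change, unemployed falls and employed rises by 7.57; labor force unchanged → E = 184.70, U = 6.40, labor force = 191.10 million.
After the second change, unemployed and labor force both rise by 8.26 → E = 184.70, U = 14.66, labor force = 199.36 million.
New unemployment rate = 14.66 / 199.36 = 7.35%.
Change = 7.35% − 7.31% = +0.04 percentage points.

The unemployment rate changes by +0.04 percentage points.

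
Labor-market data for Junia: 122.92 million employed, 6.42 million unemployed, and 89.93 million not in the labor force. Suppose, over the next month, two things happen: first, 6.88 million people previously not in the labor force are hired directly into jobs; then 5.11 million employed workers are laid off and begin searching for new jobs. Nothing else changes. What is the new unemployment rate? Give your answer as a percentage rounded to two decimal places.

Initially, labor force = 122.92 + 6.42 = 129.34 million, so u = 6.42/129.34 = 4.96%.
After the first change, employed and labor force both rise by 6.88; unemployed unchanged → E = 129.80, U = 6.42, labor force = 136.22 million.
After the second change, employed falls and unemployed rises by 5.11; labor force unchanged → E = 124.69, U = 11.53, labor force = 136.22 million.
New unemployment rate = 11.53 / 136.22 = 8.46%.

New unemployment rate ≈ 8.46%.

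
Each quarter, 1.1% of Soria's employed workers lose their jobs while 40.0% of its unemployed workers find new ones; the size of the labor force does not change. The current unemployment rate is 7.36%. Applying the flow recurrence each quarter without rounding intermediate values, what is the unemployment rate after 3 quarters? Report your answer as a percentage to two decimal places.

Unemployment rate after three quarters ≈ 3.63%.

With a fixed labor force, u_{t+1} = u_t + s·(1−u_t) − f·u_t = u_t·(1−s−f) + s.
Here 1−s−f = 0.589 and s = 0.011.
u_1 = 0.073600 × 0.589 + 0.011 = 0.054350.
u_2 = 0.054350 × 0.589 + 0.011 = 0.043012.
u_3 = 0.043012 × 0.589 + 0.011 = 0.036334.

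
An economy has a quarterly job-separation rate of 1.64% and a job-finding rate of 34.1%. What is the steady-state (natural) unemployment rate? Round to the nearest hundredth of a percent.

Steady-state unemployment rate ≈ 4.59%.

At steady state the flows balance: s·E = f·U, so U/(E+U) = s/(s+f).
u* = 1.64 / (1.64 + 34.1) = 1.64 / 35.74 = 4.59%.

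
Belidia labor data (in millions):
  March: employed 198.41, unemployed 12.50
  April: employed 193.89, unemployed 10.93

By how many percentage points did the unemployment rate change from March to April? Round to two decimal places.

The unemployment rate changed by −0.59 percentage points.

March: labor force = 198.41 + 12.50 = 210.91; u = 12.50/210.91 = 5.93%.
April: labor force = 193.89 + 10.93 = 204.82; u = 10.93/204.82 = 5.34%.
Change = 5.34% − 5.93% = −0.59 pp.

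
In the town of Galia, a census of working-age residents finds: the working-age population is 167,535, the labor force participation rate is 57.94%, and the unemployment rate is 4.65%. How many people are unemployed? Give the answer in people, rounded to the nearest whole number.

Labor force = 0.5794 × 167,535 = 97,070.
Unemployed = 0.0465 × 97,070 ≈ 4,514.

About 4,514 are unemployed.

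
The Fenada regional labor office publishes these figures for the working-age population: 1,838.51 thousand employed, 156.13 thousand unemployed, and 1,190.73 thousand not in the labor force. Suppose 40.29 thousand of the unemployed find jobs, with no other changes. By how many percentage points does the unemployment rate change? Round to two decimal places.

The unemployment rate changes by −2.02 percentage points.

Initially, labor force = 1,838.51 + 156.13 = 1,994.64 thousand, so u = 156.13/1,994.64 = 7.83%.
After the change, unemployed falls and employed rises by 40.29; labor force unchanged → E = 1,878.80, U = 115.84, labor force = 1,994.64 thousand.
New unemployment rate = 115.84 / 1,994.64 = 5.81%.
Change = 5.81% − 7.83% = −2.02 percentage points.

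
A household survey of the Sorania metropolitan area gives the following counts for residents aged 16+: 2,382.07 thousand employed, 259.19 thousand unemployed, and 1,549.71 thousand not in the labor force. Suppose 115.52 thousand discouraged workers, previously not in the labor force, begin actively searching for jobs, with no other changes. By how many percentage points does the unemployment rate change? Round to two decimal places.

The unemployment rate changes by +3.78 percentage points.

Initially, labor force = 2,382.07 + 259.19 = 2,641.26 thousand, so u = 259.19/2,641.26 = 9.81%.
After the change, unemployed and labor force both rise by 115.52 → E = 2,382.07, U = 374.71, labor force = 2,756.78 thousand.
New unemployment rate = 374.71 / 2,756.78 = 13.59%.
Change = 13.59% − 9.81% = +3.78 percentage points.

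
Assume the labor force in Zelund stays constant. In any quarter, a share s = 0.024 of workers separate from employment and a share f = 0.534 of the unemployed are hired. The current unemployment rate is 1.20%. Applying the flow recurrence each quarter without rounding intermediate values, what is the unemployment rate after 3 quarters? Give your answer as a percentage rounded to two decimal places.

Unemployment rate after three quarters ≈ 4.03%.

With a fixed labor force, u_{t+1} = u_t + s·(1−u_t) − f·u_t = u_t·(1−s−f) + s.
Here 1−s−f = 0.442 and s = 0.024.
u_1 = 0.012000 × 0.442 + 0.024 = 0.029304.
u_2 = 0.029304 × 0.442 + 0.024 = 0.036952.
u_3 = 0.036952 × 0.442 + 0.024 = 0.040333.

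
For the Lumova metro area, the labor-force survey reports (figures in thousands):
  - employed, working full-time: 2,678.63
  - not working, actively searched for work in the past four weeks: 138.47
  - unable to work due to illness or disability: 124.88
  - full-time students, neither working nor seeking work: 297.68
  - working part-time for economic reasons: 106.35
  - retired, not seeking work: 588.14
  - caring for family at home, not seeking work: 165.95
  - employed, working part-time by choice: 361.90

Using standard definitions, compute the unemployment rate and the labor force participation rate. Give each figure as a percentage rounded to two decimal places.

Employed = 2,678.63 + 106.35 + 361.90 = 3,146.88 thousand (anyone who worked, including part-time for economic reasons, counts as employed).
Unemployed = 138.47 thousand.
Labor force = 3,146.88 + 138.47 = 3,285.35 thousand.
Not in labor force = 124.88 + 297.68 + 588.14 + 165.95 = 1,176.65 thousand (those not working and not actively searching are outside the labor force).
Civilian working-age population = 3,285.35 + 1,176.65 = 4,462.00 thousand.
Unemployment rate = 138.47 / 3,285.35 = 4.21%.
Labor force participation rate = 3,285.35 / 4,462.00 = 73.63%.

Unemployment rate ≈ 4.21%; labor force participation rate ≈ 73.63%.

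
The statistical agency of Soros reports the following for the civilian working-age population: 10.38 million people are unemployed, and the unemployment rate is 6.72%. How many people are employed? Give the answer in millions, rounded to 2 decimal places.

About 144.08 million are employed.

Labor force = U / u = 10.38 / 0.0672 ≈ 154.46 million.
Employed = labor force − unemployed = 154.46 − 10.38 = 144.08 million.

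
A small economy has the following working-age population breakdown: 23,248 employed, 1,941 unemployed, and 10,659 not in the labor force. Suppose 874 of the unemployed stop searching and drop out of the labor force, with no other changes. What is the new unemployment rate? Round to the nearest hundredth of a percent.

Initially, labor force = 23,248 + 1,941 = 25,189, so u = 1,941/25,189 = 7.71%.
After the change, unemployed and labor force both fall by 874 → E = 23,248, U = 1,067, labor force = 24,315.
New unemployment rate = 1,067 / 24,315 = 4.39%.

New unemployment rate ≈ 4.39%.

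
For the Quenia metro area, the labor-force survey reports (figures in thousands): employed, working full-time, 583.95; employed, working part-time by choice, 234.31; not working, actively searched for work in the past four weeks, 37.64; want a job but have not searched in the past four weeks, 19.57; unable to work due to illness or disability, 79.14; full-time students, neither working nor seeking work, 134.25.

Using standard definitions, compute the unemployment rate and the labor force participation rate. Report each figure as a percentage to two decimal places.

Unemployment rate ≈ 4.40%; labor force participation rate ≈ 78.61%.

Employed = 583.95 + 234.31 = 818.26 thousand.
Unemployed = 37.64 thousand.
Labor force = 818.26 + 37.64 = 855.90 thousand.
Not in labor force = 19.57 + 79.14 + 134.25 = 232.96 thousand (those not working and not actively searching are outside the labor force — including those who want a job but have given up searching).
Civilian working-age population = 855.90 + 232.96 = 1,088.86 thousand.
Unemployment rate = 37.64 / 855.90 = 4.40%.
Labor force participation rate = 855.90 / 1,088.86 = 78.61%.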